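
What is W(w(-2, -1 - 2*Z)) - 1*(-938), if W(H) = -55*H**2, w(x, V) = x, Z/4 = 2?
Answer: 718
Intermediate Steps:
Z = 8 (Z = 4*2 = 8)
W(w(-2, -1 - 2*Z)) - 1*(-938) = -55*(-2)**2 - 1*(-938) = -55*4 + 938 = -220 + 938 = 718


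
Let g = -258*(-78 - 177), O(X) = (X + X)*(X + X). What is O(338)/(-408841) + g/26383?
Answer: 14841251582/10786452103 ≈ 1.3759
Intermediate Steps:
O(X) = 4*X² (O(X) = (2*X)*(2*X) = 4*X²)
g = 65790 (g = -258*(-255) = 65790)
O(338)/(-408841) + g/26383 = (4*338²)/(-408841) + 65790/26383 = (4*114244)*(-1/408841) + 65790*(1/26383) = 456976*(-1/408841) + 65790/26383 = -456976/408841 + 65790/26383 = 14841251582/10786452103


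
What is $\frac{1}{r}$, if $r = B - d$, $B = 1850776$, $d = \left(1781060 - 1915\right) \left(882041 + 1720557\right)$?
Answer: $- \frac{1}{4630397367934} \approx -2.1596 \cdot 10^{-13}$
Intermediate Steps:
$d = 4630399218710$ ($d = 1779145 \cdot 2602598 = 4630399218710$)
$r = -4630397367934$ ($r = 1850776 - 4630399218710 = -4630397367934$)
$\frac{1}{r} = \frac{1}{-4630397367934} = - \frac{1}{4630397367934}$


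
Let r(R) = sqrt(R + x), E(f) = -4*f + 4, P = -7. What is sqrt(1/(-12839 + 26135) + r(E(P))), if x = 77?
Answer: sqrt(831 + 11048976*sqrt(109))/3324 ≈ 3.2312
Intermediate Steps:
E(f) = 4 - 4*f
r(R) = sqrt(77 + R) (r(R) = sqrt(R + 77) = sqrt(77 + R))
sqrt(1/(-12839 + 26135) + r(E(P))) = sqrt(1/(-12839 + 26135) + sqrt(77 + (4 - 4*(-7)))) = sqrt(1/13296 + sqrt(77 + (4 + 28))) = sqrt(1/13296 + sqrt(77 + 32)) = sqrt(1/13296 + sqrt(109))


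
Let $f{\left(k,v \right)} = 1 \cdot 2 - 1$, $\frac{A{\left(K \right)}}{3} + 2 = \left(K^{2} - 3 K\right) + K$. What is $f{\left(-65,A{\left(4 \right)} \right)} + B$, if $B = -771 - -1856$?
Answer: $1086$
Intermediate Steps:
$A{\left(K \right)} = -6 - 6 K + 3 K^{2}$ ($A{\left(K \right)} = -6 + 3 \left(\left(K^{2} - 3 K\right) + K\right) = -6 + 3 \left(K^{2} - 2 K\right) = -6 + \left(- 6 K + 3 K^{2}\right) = -6 - 6 K + 3 K^{2}$)
$B = 1085$ ($B = -771 + 1856 = 1085$)
$f{\left(k,v \right)} = 1$ ($f{\left(k,v \right)} = 2 - 1 = 1$)
$f{\left(-65,A{\left(4 \right)} \right)} + B = 1 + 1085 = 1086$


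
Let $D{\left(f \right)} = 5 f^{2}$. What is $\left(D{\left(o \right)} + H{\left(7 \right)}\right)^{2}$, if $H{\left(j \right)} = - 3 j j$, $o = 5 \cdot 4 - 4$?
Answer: $1283689$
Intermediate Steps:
$o = 16$ ($o = 20 - 4 = 16$)
$H{\left(j \right)} = - 3 j^{2}$
$\left(D{\left(o \right)} + H{\left(7 \right)}\right)^{2} = \left(5 \cdot 16^{2} - 3 \cdot 7^{2}\right)^{2} = \left(5 \cdot 256 - 147\right)^{2} = \left(1280 - 147\right)^{2} = 1133^{2} = 1283689$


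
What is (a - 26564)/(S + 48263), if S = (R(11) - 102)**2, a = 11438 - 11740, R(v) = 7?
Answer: -1919/4092 ≈ -0.46896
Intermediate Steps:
a = -302
S = 9025 (S = (7 - 102)**2 = (-95)**2 = 9025)
(a - 26564)/(S + 48263) = (-302 - 26564)/(9025 + 48263) = -26866/57288 = -26866*1/57288 = -1919/4092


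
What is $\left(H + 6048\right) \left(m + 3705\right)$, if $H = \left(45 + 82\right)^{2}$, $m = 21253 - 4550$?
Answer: $452588216$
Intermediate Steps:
$m = 16703$
$H = 16129$ ($H = 127^{2} = 16129$)
$\left(H + 6048\right) \left(m + 3705\right) = \left(16129 + 6048\right) \left(16703 + 3705\right) = 22177 \cdot 20408 = 452588216$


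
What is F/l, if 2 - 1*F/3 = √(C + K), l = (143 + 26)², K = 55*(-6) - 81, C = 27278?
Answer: 6/28561 - 3*√26867/28561 ≈ -0.017007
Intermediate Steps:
K = -411 (K = -330 - 81 = -411)
l = 28561 (l = 169² = 28561)
F = 6 - 3*√26867 (F = 6 - 3*√(27278 - 411) = 6 - 3*√26867 ≈ -485.73)
F/l = (6 - 3*√26867)/28561 = (6 - 3*√26867)*(1/28561) = 6/28561 - 3*√26867/28561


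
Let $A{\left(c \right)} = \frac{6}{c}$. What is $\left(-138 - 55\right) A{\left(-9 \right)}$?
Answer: $\frac{386}{3} \approx 128.67$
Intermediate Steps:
$\left(-138 - 55\right) A{\left(-9 \right)} = \left(-138 - 55\right) \frac{6}{-9} = - 193 \cdot 6 \left(- \frac{1}{9}\right) = \left(-193\right) \left(- \frac{2}{3}\right) = \frac{386}{3}$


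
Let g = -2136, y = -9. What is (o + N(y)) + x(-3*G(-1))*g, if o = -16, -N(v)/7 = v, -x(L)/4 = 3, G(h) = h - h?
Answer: 25679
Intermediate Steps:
G(h) = 0
x(L) = -12 (x(L) = -4*3 = -12)
N(v) = -7*v
(o + N(y)) + x(-3*G(-1))*g = (-16 - 7*(-9)) - 12*(-2136) = (-16 + 63) + 25632 = 47 + 25632 = 25679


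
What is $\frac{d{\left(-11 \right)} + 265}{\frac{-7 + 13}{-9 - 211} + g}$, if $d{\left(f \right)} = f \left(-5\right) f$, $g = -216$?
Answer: $\frac{37400}{23763} \approx 1.5739$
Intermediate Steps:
$d{\left(f \right)} = - 5 f^{2}$ ($d{\left(f \right)} = - 5 f f = - 5 f^{2}$)
$\frac{d{\left(-11 \right)} + 265}{\frac{-7 + 13}{-9 - 211} + g} = \frac{- 5 \left(-11\right)^{2} + 265}{\frac{-7 + 13}{-9 - 211} - 216} = \frac{\left(-5\right) 121 + 265}{\frac{6}{-220} - 216} = \frac{-605 + 265}{6 \left(- \frac{1}{220}\right) - 216} = - \frac{340}{- \frac{3}{110} - 216} = - \frac{340}{- \frac{23763}{110}} = \left(-340\right) \left(- \frac{110}{23763}\right) = \frac{37400}{23763}$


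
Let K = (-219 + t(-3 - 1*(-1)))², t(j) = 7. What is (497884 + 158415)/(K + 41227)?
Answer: 656299/86171 ≈ 7.6162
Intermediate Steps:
K = 44944 (K = (-219 + 7)² = (-212)² = 44944)
(497884 + 158415)/(K + 41227) = (497884 + 158415)/(44944 + 41227) = 656299/86171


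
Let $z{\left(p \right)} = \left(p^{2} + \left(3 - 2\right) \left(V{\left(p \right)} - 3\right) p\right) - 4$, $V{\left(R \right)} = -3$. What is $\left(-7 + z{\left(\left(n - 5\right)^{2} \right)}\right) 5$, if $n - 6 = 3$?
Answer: $745$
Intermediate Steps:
$n = 9$ ($n = 6 + 3 = 9$)
$z{\left(p \right)} = -4 + p^{2} - 6 p$ ($z{\left(p \right)} = \left(p^{2} + \left(3 - 2\right) \left(-3 - 3\right) p\right) - 4 = \left(p^{2} + 1 \left(-6\right) p\right) - 4 = \left(p^{2} - 6 p\right) - 4 = -4 + p^{2} - 6 p$)
$\left(-7 + z{\left(\left(n - 5\right)^{2} \right)}\right) 5 = \left(-7 - \left(4 - \left(9 - 5\right)^{4} + 6 \left(9 - 5\right)^{2}\right)\right) 5 = \left(-7 - \left(4 - 256 + 96\right)\right) 5 = \left(-7 - \left(100 - 256\right)\right) 5 = \left(-7 - -156\right) 5 = \left(-7 + 156\right) 5 = 149 \cdot 5 = 745$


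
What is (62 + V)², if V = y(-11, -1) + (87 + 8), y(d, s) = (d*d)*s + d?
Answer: 625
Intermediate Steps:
y(d, s) = d + s*d² (y(d, s) = d²*s + d = s*d² + d = d + s*d²)
V = -37 (V = -11*(1 - 11*(-1)) + (87 + 8) = -11*(1 + 11) + 95 = -11*12 + 95 = -132 + 95 = -37)
(62 + V)² = (62 - 37)² = 25² = 625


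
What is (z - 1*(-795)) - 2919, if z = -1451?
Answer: -3575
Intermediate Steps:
(z - 1*(-795)) - 2919 = (-1451 - 1*(-795)) - 2919 = (-1451 + 795) - 2919 = -656 - 2919 = -3575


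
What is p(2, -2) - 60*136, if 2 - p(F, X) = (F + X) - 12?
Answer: -8146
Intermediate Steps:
p(F, X) = 14 - F - X (p(F, X) = 2 - ((F + X) - 12) = 2 - (-12 + F + X) = 2 + (12 - F - X) = 14 - F - X)
p(2, -2) - 60*136 = (14 - 1*2 - 1*(-2)) - 60*136 = (14 - 2 + 2) - 8160 = 14 - 8160 = -8146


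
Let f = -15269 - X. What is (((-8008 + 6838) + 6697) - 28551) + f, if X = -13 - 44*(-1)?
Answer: -38324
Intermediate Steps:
X = 31 (X = -13 + 44 = 31)
f = -15300 (f = -15269 - 1*31 = -15269 - 31 = -15300)
(((-8008 + 6838) + 6697) - 28551) + f = (((-8008 + 6838) + 6697) - 28551) - 15300 = ((-1170 + 6697) - 28551) - 15300 = (5527 - 28551) - 15300 = -23024 - 15300 = -38324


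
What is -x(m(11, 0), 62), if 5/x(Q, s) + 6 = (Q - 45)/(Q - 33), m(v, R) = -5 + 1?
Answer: 185/173 ≈ 1.0694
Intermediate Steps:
m(v, R) = -4
x(Q, s) = 5/(-6 + (-45 + Q)/(-33 + Q)) (x(Q, s) = 5/(-6 + (Q - 45)/(Q - 33)) = 5/(-6 + (-45 + Q)/(-33 + Q)))
-x(m(11, 0), 62) = -5*(33 - 1*(-4))/(-153 + 5*(-4)) = -5*(33 + 4)/(-153 - 20) = -5*37/(-173) = -5*(-1)*37/173 = -1*(-185/173) = 185/173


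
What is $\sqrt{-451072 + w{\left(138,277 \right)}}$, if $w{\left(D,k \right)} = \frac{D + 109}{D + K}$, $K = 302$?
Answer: $\frac{i \sqrt{21831857630}}{220} \approx 671.62 i$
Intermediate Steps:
$w{\left(D,k \right)} = \frac{109 + D}{302 + D}$ ($w{\left(D,k \right)} = \frac{D + 109}{D + 302} = \frac{109 + D}{302 + D}$)
$\sqrt{-451072 + w{\left(138,277 \right)}} = \sqrt{-451072 + \frac{109 + 138}{302 + 138}} = \sqrt{-451072 + \frac{1}{440} \cdot 247} = \sqrt{-451072 + \frac{247}{440}} = \sqrt{- \frac{198471433}{440}} = \frac{i \sqrt{21831857630}}{220}$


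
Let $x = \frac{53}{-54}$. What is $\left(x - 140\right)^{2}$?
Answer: $\frac{57957769}{2916} \approx 19876.0$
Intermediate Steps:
$x = - \frac{53}{54}$ ($x = 53 \left(- \frac{1}{54}\right) = - \frac{53}{54} \approx -0.98148$)
$\left(x - 140\right)^{2} = \left(- \frac{53}{54} - 140\right)^{2} = \left(- \frac{7613}{54}\right)^{2} = \frac{57957769}{2916}$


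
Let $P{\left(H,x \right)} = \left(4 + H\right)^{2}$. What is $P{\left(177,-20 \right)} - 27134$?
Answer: $5627$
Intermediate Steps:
$P{\left(177,-20 \right)} - 27134 = \left(4 + 177\right)^{2} - 27134 = 181^{2} - 27134 = 32761 - 27134 = 5627$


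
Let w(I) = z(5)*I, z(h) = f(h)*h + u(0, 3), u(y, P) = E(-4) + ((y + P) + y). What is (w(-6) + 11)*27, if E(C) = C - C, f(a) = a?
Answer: -4239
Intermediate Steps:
E(C) = 0
u(y, P) = P + 2*y (u(y, P) = 0 + ((y + P) + y) = 0 + ((P + y) + y) = 0 + (P + 2*y) = P + 2*y)
z(h) = 3 + h² (z(h) = h*h + (3 + 2*0) = h² + (3 + 0) = h² + 3 = 3 + h²)
w(I) = 28*I (w(I) = (3 + 5²)*I = (3 + 25)*I = 28*I)
(w(-6) + 11)*27 = (28*(-6) + 11)*27 = (-168 + 11)*27 = -157*27 = -4239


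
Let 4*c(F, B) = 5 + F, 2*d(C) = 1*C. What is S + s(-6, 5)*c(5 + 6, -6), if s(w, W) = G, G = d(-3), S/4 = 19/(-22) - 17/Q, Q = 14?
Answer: -1102/77 ≈ -14.312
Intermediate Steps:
d(C) = C/2 (d(C) = (1*C)/2 = C/2)
S = -640/77 (S = 4*(19/(-22) - 17/14) = 4*(19*(-1/22) - 17*1/14) = 4*(-19/22 - 17/14) = 4*(-160/77) = -640/77 ≈ -8.3117)
G = -3/2 (G = (1/2)*(-3) = -3/2 ≈ -1.5000)
s(w, W) = -3/2
c(F, B) = 5/4 + F/4 (c(F, B) = (5 + F)/4 = 5/4 + F/4)
S + s(-6, 5)*c(5 + 6, -6) = -640/77 - 3*(5/4 + (5 + 6)/4)/2 = -640/77 - 3*(5/4 + (1/4)*11)/2 = -640/77 - 3*(5/4 + 11/4)/2 = -640/77 - 3/2*4 = -640/77 - 6 = -1102/77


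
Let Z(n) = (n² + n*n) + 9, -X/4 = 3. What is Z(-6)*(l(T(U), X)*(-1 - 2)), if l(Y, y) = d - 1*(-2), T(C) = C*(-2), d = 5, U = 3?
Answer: -1701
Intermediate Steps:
X = -12 (X = -4*3 = -12)
T(C) = -2*C
Z(n) = 9 + 2*n² (Z(n) = (n² + n²) + 9 = 2*n² + 9 = 9 + 2*n²)
l(Y, y) = 7 (l(Y, y) = 5 - 1*(-2) = 5 + 2 = 7)
Z(-6)*(l(T(U), X)*(-1 - 2)) = (9 + 2*(-6)²)*(7*(-1 - 2)) = (9 + 2*36)*(7*(-3)) = (9 + 72)*(-21) = 81*(-21) = -1701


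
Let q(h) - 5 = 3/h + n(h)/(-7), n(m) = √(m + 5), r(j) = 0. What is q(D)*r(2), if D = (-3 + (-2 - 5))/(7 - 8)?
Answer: 0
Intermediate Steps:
n(m) = √(5 + m)
D = 10 (D = (-3 - 7)/(-1) = -10*(-1) = 10)
q(h) = 5 + 3/h - √(5 + h)/7 (q(h) = 5 + (3/h + √(5 + h)/(-7)) = 5 + (3/h + √(5 + h)*(-⅐)) = 5 + (3/h - √(5 + h)/7) = 5 + 3/h - √(5 + h)/7)
q(D)*r(2) = (5 + 3/10 - √(5 + 10)/7)*0 = (5 + 3*(⅒) - √15/7)*0 = (5 + 3/10 - √15/7)*0 = (53/10 - √15/7)*0 = 0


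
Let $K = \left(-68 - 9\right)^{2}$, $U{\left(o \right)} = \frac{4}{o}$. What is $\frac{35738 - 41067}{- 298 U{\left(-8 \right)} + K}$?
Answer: $- \frac{5329}{6078} \approx -0.87677$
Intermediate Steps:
$K = 5929$ ($K = \left(-77\right)^{2} = 5929$)
$\frac{35738 - 41067}{- 298 U{\left(-8 \right)} + K} = \frac{35738 - 41067}{- 298 \frac{4}{-8} + 5929} = - \frac{5329}{- 298 \cdot 4 \left(- \frac{1}{8}\right) + 5929} = - \frac{5329}{\left(-298\right) \left(- \frac{1}{2}\right) + 5929} = - \frac{5329}{149 + 5929} = - \frac{5329}{6078}$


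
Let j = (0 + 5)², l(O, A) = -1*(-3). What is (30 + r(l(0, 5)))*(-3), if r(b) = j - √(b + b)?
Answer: -165 + 3*√6 ≈ -157.65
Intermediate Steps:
l(O, A) = 3
j = 25 (j = 5² = 25)
r(b) = 25 - √2*√b (r(b) = 25 - √(b + b) = 25 - √(2*b) = 25 - √2*√b)
(30 + r(l(0, 5)))*(-3) = (30 + (25 - √2*√3))*(-3) = (30 + (25 - √6))*(-3) = (55 - √6)*(-3) = -165 + 3*√6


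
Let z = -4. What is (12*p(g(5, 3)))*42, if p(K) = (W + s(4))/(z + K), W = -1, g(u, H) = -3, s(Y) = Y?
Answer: -216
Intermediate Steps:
p(K) = 3/(-4 + K) (p(K) = (-1 + 4)/(-4 + K) = 3/(-4 + K))
(12*p(g(5, 3)))*42 = (12*(3/(-4 - 3)))*42 = (12*(3/(-7)))*42 = (12*(3*(-⅐)))*42 = (12*(-3/7))*42 = -36/7*42 = -216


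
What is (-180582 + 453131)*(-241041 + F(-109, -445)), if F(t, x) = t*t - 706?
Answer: -62649748434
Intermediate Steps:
F(t, x) = -706 + t² (F(t, x) = t² - 706 = -706 + t²)
(-180582 + 453131)*(-241041 + F(-109, -445)) = (-180582 + 453131)*(-241041 + (-706 + (-109)²)) = 272549*(-241041 + (-706 + 11881)) = 272549*(-241041 + 11175) = 272549*(-229866) = -62649748434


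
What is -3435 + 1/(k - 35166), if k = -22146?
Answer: -196866721/57312 ≈ -3435.0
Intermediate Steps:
-3435 + 1/(k - 35166) = -3435 + 1/(-22146 - 35166) = -3435 + 1/(-57312) = -3435 - 1/57312 = -196866721/57312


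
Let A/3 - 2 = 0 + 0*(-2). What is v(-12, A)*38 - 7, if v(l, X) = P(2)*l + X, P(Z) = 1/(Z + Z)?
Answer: 107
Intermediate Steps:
P(Z) = 1/(2*Z)
A = 6 (A = 6 + 3*(0 + 0*(-2)) = 6 + 3*(0 + 0) = 6 + 3*0 = 6 + 0 = 6)
v(l, X) = X + l/4 (v(l, X) = ((1/2)/2)*l + X = ((1/2)*(1/2))*l + X = l/4 + X = X + l/4)
v(-12, A)*38 - 7 = (6 + (1/4)*(-12))*38 - 7 = (6 - 3)*38 - 7 = 3*38 - 7 = 114 - 7 = 107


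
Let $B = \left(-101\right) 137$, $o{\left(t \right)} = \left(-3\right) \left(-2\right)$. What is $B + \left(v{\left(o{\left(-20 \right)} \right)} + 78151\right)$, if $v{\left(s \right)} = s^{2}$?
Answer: $64350$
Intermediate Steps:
$o{\left(t \right)} = 6$
$B = -13837$
$B + \left(v{\left(o{\left(-20 \right)} \right)} + 78151\right) = -13837 + \left(6^{2} + 78151\right) = -13837 + \left(36 + 78151\right) = -13837 + 78187 = 64350$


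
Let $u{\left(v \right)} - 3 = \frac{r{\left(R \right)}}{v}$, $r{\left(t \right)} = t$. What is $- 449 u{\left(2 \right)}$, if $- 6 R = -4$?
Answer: $- \frac{4490}{3} \approx -1496.7$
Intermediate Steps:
$R = \frac{2}{3}$ ($R = \left(- \frac{1}{6}\right) \left(-4\right) = \frac{2}{3} \approx 0.66667$)
$u{\left(v \right)} = 3 + \frac{2}{3 v}$
$- 449 u{\left(2 \right)} = - 449 \left(3 + \frac{2}{3 \cdot 2}\right) = - 449 \left(3 + \frac{2}{3} \cdot \frac{1}{2}\right) = - 449 \left(3 + \frac{1}{3}\right) = \left(-449\right) \frac{10}{3} = - \frac{4490}{3}$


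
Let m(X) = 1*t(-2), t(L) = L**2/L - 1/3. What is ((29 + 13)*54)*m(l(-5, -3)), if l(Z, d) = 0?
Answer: -5292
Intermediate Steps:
t(L) = -1/3 + L (t(L) = L - 1*1/3 = L - 1/3 = -1/3 + L)
m(X) = -7/3 (m(X) = 1*(-1/3 - 2) = 1*(-7/3) = -7/3)
((29 + 13)*54)*m(l(-5, -3)) = ((29 + 13)*54)*(-7/3) = (42*54)*(-7/3) = 2268*(-7/3) = -5292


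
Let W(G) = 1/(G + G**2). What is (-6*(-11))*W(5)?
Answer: 11/5 ≈ 2.2000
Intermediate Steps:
(-6*(-11))*W(5) = (-6*(-11))*(1/(5*(1 + 5))) = 66*((1/5)/6) = 66*((1/5)*(1/6)) = 66*(1/30) = 11/5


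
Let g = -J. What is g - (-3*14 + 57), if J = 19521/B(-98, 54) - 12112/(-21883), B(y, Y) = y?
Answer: 393823057/2144534 ≈ 183.64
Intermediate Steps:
J = -425991067/2144534 (J = 19521/(-98) - 12112/(-21883) = 19521*(-1/98) - 12112*(-1/21883) = -19521/98 + 12112/21883 = -425991067/2144534 ≈ -198.64)
g = 425991067/2144534 (g = -1*(-425991067/2144534) = 425991067/2144534 ≈ 198.64)
g - (-3*14 + 57) = 425991067/2144534 - (-3*14 + 57) = 425991067/2144534 - (-42 + 57) = 425991067/2144534 - 1*15 = 425991067/2144534 - 15 = 393823057/2144534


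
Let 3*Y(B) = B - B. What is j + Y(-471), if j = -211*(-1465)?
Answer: 309115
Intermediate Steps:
Y(B) = 0 (Y(B) = (B - B)/3 = (⅓)*0 = 0)
j = 309115
j + Y(-471) = 309115 + 0 = 309115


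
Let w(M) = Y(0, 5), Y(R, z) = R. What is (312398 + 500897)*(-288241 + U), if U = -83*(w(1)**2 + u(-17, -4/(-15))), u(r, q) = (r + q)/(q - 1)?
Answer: -2595617979780/11 ≈ -2.3597e+11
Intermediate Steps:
u(r, q) = (q + r)/(-1 + q)
w(M) = 0
U = -20833/11 (U = -83*(0**2 + (-4/(-15) - 17)/(-1 - 4/(-15))) = -83*(0 + (-4*(-1/15) - 17)/(-1 - 4*(-1/15))) = -83*(0 + (4/15 - 17)/(-1 + 4/15)) = -83*(0 - 251/15/(-11/15)) = -83*(0 - 15/11*(-251/15)) = -83*(0 + 251/11) = -83*251/11 = -20833/11 ≈ -1893.9)
(312398 + 500897)*(-288241 + U) = (312398 + 500897)*(-288241 - 20833/11) = 813295*(-3191484/11) = -2595617979780/11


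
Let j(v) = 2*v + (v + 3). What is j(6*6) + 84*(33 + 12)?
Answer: 3891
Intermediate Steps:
j(v) = 3 + 3*v (j(v) = 2*v + (3 + v) = 3 + 3*v)
j(6*6) + 84*(33 + 12) = (3 + 3*(6*6)) + 84*(33 + 12) = (3 + 3*36) + 84*45 = (3 + 108) + 3780 = 111 + 3780 = 3891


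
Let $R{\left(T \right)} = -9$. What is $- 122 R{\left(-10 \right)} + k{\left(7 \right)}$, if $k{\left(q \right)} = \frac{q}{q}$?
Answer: $1099$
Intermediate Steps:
$k{\left(q \right)} = 1$
$- 122 R{\left(-10 \right)} + k{\left(7 \right)} = \left(-122\right) \left(-9\right) + 1 = 1098 + 1 = 1099$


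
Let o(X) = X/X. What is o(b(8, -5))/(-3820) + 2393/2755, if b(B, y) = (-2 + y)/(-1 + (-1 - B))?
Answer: 1827701/2104820 ≈ 0.86834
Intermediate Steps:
b(B, y) = (-2 + y)/(-2 - B)
o(X) = 1
o(b(8, -5))/(-3820) + 2393/2755 = 1/(-3820) + 2393/2755 = 1*(-1/3820) + 2393*(1/2755) = -1/3820 + 2393/2755 = 1827701/2104820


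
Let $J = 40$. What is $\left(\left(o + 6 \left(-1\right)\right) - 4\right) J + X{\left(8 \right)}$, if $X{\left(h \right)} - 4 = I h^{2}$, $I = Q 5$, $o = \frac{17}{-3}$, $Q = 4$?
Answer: $\frac{1972}{3} \approx 657.33$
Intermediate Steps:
$o = - \frac{17}{3}$ ($o = 17 \left(- \frac{1}{3}\right) = - \frac{17}{3} \approx -5.6667$)
$I = 20$ ($I = 4 \cdot 5 = 20$)
$X{\left(h \right)} = 4 + 20 h^{2}$
$\left(\left(o + 6 \left(-1\right)\right) - 4\right) J + X{\left(8 \right)} = \left(\left(- \frac{17}{3} + 6 \left(-1\right)\right) - 4\right) 40 + \left(4 + 20 \cdot 8^{2}\right) = \left(\left(- \frac{17}{3} - 6\right) - 4\right) 40 + \left(4 + 20 \cdot 64\right) = \left(- \frac{35}{3} - 4\right) 40 + \left(4 + 1280\right) = \left(- \frac{47}{3}\right) 40 + 1284 = - \frac{1880}{3} + 1284 = \frac{1972}{3}$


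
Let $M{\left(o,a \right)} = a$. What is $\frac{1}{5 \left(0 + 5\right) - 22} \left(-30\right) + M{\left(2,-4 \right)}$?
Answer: $-14$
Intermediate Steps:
$\frac{1}{5 \left(0 + 5\right) - 22} \left(-30\right) + M{\left(2,-4 \right)} = \frac{1}{5 \left(0 + 5\right) - 22} \left(-30\right) - 4 = \frac{1}{5 \cdot 5 - 22} \left(-30\right) - 4 = \frac{1}{25 - 22} \left(-30\right) - 4 = \frac{1}{3} \left(-30\right) - 4 = -10 - 4 = -14$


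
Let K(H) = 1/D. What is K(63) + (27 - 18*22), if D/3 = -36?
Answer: -39853/108 ≈ -369.01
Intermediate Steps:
D = -108 (D = 3*(-36) = -108)
K(H) = -1/108 (K(H) = 1/(-108) = -1/108)
K(63) + (27 - 18*22) = -1/108 + (27 - 18*22) = -1/108 + (27 - 396) = -1/108 - 369 = -39853/108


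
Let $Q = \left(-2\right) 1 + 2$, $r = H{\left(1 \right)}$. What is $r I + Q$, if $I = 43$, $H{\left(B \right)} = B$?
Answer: $43$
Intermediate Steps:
$r = 1$
$Q = 0$ ($Q = -2 + 2 = 0$)
$r I + Q = 1 \cdot 43 + 0 = 43 + 0 = 43$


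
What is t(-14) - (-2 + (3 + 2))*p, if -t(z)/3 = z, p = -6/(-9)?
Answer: 40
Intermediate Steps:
p = 2/3 (p = -6*(-1/9) = 2/3 ≈ 0.66667)
t(z) = -3*z
t(-14) - (-2 + (3 + 2))*p = -3*(-14) - (-2 + (3 + 2))*2/3 = 42 - (-2 + 5)*2/3 = 42 - 3*2/3 = 42 - 1*2 = 42 - 2 = 40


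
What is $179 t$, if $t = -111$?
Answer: $-19869$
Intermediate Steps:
$179 t = 179 \left(-111\right) = -19869$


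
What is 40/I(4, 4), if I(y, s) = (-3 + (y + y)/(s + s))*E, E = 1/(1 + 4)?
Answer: -100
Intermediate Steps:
E = ⅕ (E = 1/5 = ⅕ ≈ 0.20000)
I(y, s) = -⅗ + y/(5*s) (I(y, s) = (-3 + (y + y)/(s + s))*(⅕) = (-3 + (2*y)/((2*s)))*(⅕) = (-3 + (2*y)*(1/(2*s)))*(⅕) = (-3 + y/s)*(⅕) = -⅗ + y/(5*s))
40/I(4, 4) = 40/(((⅕)*(4 - 3*4)/4)) = 40/(((⅕)*(¼)*(4 - 12))) = 40/(((⅕)*(¼)*(-8))) = 40/(-⅖) = 40*(-5/2) = -100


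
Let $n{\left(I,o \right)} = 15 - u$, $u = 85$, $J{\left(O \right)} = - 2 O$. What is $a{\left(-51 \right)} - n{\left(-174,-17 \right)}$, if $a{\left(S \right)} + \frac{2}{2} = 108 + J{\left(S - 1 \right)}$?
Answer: $281$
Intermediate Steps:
$a{\left(S \right)} = 109 - 2 S$ ($a{\left(S \right)} = -1 - \left(-108 + 2 \left(S - 1\right)\right) = -1 - \left(-108 + 2 \left(-1 + S\right)\right) = -1 + \left(108 - \left(-2 + 2 S\right)\right) = -1 - \left(-110 + 2 S\right) = 109 - 2 S$)
$n{\left(I,o \right)} = -70$ ($n{\left(I,o \right)} = 15 - 85 = -70$)
$a{\left(-51 \right)} - n{\left(-174,-17 \right)} = \left(109 - -102\right) - -70 = \left(109 + 102\right) + 70 = 211 + 70 = 281$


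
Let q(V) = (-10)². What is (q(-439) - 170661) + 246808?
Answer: 76247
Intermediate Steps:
q(V) = 100
(q(-439) - 170661) + 246808 = (100 - 170661) + 246808 = -170561 + 246808 = 76247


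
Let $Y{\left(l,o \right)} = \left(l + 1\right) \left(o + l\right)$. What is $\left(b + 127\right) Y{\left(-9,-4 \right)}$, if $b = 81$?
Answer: $21632$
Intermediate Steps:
$Y{\left(l,o \right)} = \left(1 + l\right) \left(l + o\right)$
$\left(b + 127\right) Y{\left(-9,-4 \right)} = \left(81 + 127\right) \left(-9 - 4 + \left(-9\right)^{2} - -36\right) = 208 \left(-9 - 4 + 81 + 36\right) = 208 \cdot 104 = 21632$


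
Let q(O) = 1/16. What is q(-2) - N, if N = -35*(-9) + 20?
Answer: -5359/16 ≈ -334.94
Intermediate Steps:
q(O) = 1/16
N = 335 (N = 315 + 20 = 335)
q(-2) - N = 1/16 - 1*335 = 1/16 - 335 = -5359/16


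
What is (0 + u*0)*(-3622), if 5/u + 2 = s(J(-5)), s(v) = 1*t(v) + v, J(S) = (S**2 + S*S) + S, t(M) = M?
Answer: 0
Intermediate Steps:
J(S) = S + 2*S**2 (J(S) = (S**2 + S**2) + S = 2*S**2 + S = S + 2*S**2)
s(v) = 2*v (s(v) = 1*v + v = v + v = 2*v)
u = 5/88 (u = 5/(-2 + 2*(-5*(1 + 2*(-5)))) = 5/(-2 + 2*(-5*(1 - 10))) = 5/(-2 + 2*(-5*(-9))) = 5/(-2 + 2*45) = 5/(-2 + 90) = 5/88 ≈ 0.056818)
(0 + u*0)*(-3622) = (0 + (5/88)*0)*(-3622) = (0 + 0)*(-3622) = 0*(-3622) = 0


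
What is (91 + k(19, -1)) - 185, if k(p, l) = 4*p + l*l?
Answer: -17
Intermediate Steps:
k(p, l) = l² + 4*p (k(p, l) = 4*p + l² = l² + 4*p)
(91 + k(19, -1)) - 185 = (91 + ((-1)² + 4*19)) - 185 = (91 + (1 + 76)) - 185 = (91 + 77) - 185 = 168 - 185 = -17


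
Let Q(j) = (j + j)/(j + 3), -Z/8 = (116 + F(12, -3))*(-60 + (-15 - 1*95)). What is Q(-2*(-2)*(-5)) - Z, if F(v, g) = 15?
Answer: -3028680/17 ≈ -1.7816e+5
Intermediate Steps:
Z = 178160 (Z = -8*(116 + 15)*(-60 + (-15 - 1*95)) = -1048*(-60 + (-15 - 95)) = -1048*(-60 - 110) = -1048*(-170) = -8*(-22270) = 178160)
Q(j) = 2*j/(3 + j) (Q(j) = (2*j)/(3 + j) = 2*j/(3 + j))
Q(-2*(-2)*(-5)) - Z = 2*(-2*(-2)*(-5))/(3 - 2*(-2)*(-5)) - 1*178160 = 2*(4*(-5))/(3 + 4*(-5)) - 178160 = 2*(-20)/(3 - 20) - 178160 = 2*(-20)/(-17) - 178160 = 2*(-20)*(-1/17) - 178160 = 40/17 - 178160 = -3028680/17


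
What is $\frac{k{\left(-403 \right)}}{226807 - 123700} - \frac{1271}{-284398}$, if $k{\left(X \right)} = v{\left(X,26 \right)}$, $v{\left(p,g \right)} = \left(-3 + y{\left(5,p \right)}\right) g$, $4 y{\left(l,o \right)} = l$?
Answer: $\frac{59054444}{14661712293} \approx 0.0040278$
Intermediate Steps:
$y{\left(l,o \right)} = \frac{l}{4}$
$v{\left(p,g \right)} = - \frac{7 g}{4}$ ($v{\left(p,g \right)} = \left(-3 + \frac{1}{4} \cdot 5\right) g = \left(-3 + \frac{5}{4}\right) g = - \frac{7 g}{4}$)
$k{\left(X \right)} = - \frac{91}{2}$ ($k{\left(X \right)} = \left(- \frac{7}{4}\right) 26 = - \frac{91}{2}$)
$\frac{k{\left(-403 \right)}}{226807 - 123700} - \frac{1271}{-284398} = - \frac{91}{2 \left(226807 - 123700\right)} - \frac{1271}{-284398} = - \frac{91}{2 \cdot 103107} - - \frac{1271}{284398} = \left(- \frac{91}{2}\right) \frac{1}{103107} + \frac{1271}{284398} = - \frac{91}{206214} + \frac{1271}{284398} = \frac{59054444}{14661712293}$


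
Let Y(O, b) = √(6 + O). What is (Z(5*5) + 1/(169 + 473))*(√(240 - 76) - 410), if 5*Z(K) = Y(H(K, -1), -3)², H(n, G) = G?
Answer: -131815/321 + 643*√41/321 ≈ -397.81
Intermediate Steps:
Z(K) = 1 (Z(K) = (√(6 - 1))²/5 = (√5)²/5 = (⅕)*5 = 1)
(Z(5*5) + 1/(169 + 473))*(√(240 - 76) - 410) = (1 + 1/(169 + 473))*(√(240 - 76) - 410) = (1 + 1/642)*(√164 - 410) = (1 + 1/642)*(2*√41 - 410) = 643*(-410 + 2*√41)/642 = -131815/321 + 643*√41/321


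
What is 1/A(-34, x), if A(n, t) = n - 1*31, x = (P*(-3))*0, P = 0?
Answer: -1/65 ≈ -0.015385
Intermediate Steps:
x = 0 (x = (0*(-3))*0 = 0*0 = 0)
A(n, t) = -31 + n (A(n, t) = n - 31 = -31 + n)
1/A(-34, x) = 1/(-31 - 34) = 1/(-65) = -1/65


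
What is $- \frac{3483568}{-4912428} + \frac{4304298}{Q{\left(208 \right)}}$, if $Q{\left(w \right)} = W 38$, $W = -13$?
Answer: $- \frac{139097586401}{15965391} \approx -8712.4$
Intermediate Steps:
$Q{\left(w \right)} = -494$ ($Q{\left(w \right)} = \left(-13\right) 38 = -494$)
$- \frac{3483568}{-4912428} + \frac{4304298}{Q{\left(208 \right)}} = - \frac{3483568}{-4912428} + \frac{4304298}{-494} = \left(-3483568\right) \left(- \frac{1}{4912428}\right) + 4304298 \left(- \frac{1}{494}\right) = \frac{870892}{1228107} - \frac{113271}{13} = - \frac{139097586401}{15965391}$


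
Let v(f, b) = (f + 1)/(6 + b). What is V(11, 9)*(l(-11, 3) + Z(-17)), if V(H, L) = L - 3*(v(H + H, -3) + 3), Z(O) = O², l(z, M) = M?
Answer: -6716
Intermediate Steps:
v(f, b) = (1 + f)/(6 + b)
V(H, L) = -10 + L - 2*H (V(H, L) = L - 3*((1 + (H + H))/(6 - 3) + 3) = L - 3*((1 + 2*H)/3 + 3) = L - 3*((⅓ + 2*H/3) + 3) = L - 3*(10/3 + 2*H/3) = L + (-10 - 2*H) = -10 + L - 2*H)
V(11, 9)*(l(-11, 3) + Z(-17)) = (-10 + 9 - 2*11)*(3 + (-17)²) = (-10 + 9 - 22)*(3 + 289) = -23*292 = -6716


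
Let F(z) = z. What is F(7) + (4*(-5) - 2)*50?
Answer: -1093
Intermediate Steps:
F(7) + (4*(-5) - 2)*50 = 7 + (4*(-5) - 2)*50 = 7 + (-20 - 2)*50 = 7 - 22*50 = 7 - 1100 = -1093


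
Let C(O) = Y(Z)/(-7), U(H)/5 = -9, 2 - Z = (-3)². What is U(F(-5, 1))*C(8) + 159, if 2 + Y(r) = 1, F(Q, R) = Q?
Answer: 1068/7 ≈ 152.57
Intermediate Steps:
Z = -7 (Z = 2 - 1*(-3)² = 2 - 1*9 = 2 - 9 = -7)
Y(r) = -1 (Y(r) = -2 + 1 = -1)
U(H) = -45 (U(H) = 5*(-9) = -45)
C(O) = ⅐ (C(O) = -1/(-7) = -1*(-⅐) = ⅐)
U(F(-5, 1))*C(8) + 159 = -45*⅐ + 159 = -45/7 + 159 = 1068/7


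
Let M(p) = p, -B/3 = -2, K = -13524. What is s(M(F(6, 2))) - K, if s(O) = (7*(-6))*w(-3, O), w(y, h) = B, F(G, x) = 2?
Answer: 13272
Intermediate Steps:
B = 6 (B = -3*(-2) = 6)
w(y, h) = 6
s(O) = -252 (s(O) = (7*(-6))*6 = -42*6 = -252)
s(M(F(6, 2))) - K = -252 - 1*(-13524) = -252 + 13524 = 13272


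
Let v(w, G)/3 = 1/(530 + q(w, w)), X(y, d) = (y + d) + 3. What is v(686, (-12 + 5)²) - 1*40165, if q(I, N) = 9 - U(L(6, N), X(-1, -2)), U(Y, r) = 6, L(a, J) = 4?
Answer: -21407942/533 ≈ -40165.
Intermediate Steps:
X(y, d) = 3 + d + y (X(y, d) = (d + y) + 3 = 3 + d + y)
q(I, N) = 3 (q(I, N) = 9 - 1*6 = 9 - 6 = 3)
v(w, G) = 3/533 (v(w, G) = 3/(530 + 3) = 3/533)
v(686, (-12 + 5)²) - 1*40165 = 3/533 - 1*40165 = 3/533 - 40165 = -21407942/533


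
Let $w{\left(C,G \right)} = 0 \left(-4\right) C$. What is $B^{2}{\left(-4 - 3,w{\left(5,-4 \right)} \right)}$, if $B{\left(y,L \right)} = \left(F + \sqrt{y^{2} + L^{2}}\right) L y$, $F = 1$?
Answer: $0$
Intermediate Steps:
$w{\left(C,G \right)} = 0$ ($w{\left(C,G \right)} = 0 C = 0$)
$B{\left(y,L \right)} = L y \left(1 + \sqrt{L^{2} + y^{2}}\right)$ ($B{\left(y,L \right)} = \left(1 + \sqrt{y^{2} + L^{2}}\right) L y = \left(1 + \sqrt{L^{2} + y^{2}}\right) L y = L y \left(1 + \sqrt{L^{2} + y^{2}}\right)$)
$B^{2}{\left(-4 - 3,w{\left(5,-4 \right)} \right)} = \left(0 \left(-4 - 3\right) \left(1 + \sqrt{0^{2} + \left(-4 - 3\right)^{2}}\right)\right)^{2} = \left(0 \left(-7\right) \left(1 + \sqrt{0 + \left(-7\right)^{2}}\right)\right)^{2} = \left(0 \left(-7\right) \left(1 + \sqrt{0 + 49}\right)\right)^{2} = \left(0 \left(-7\right) \left(1 + \sqrt{49}\right)\right)^{2} = \left(0 \left(-7\right) \left(1 + 7\right)\right)^{2} = \left(0 \left(-7\right) 8\right)^{2} = 0^{2} = 0$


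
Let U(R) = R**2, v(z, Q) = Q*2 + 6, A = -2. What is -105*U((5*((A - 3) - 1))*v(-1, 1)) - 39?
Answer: -6048039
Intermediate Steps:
v(z, Q) = 6 + 2*Q (v(z, Q) = 2*Q + 6 = 6 + 2*Q)
-105*U((5*((A - 3) - 1))*v(-1, 1)) - 39 = -105*25*(6 + 2*1)**2*((-2 - 3) - 1)**2 - 39 = -105*25*(-5 - 1)**2*(6 + 2)**2 - 39 = -105*((5*(-6))*8)**2 - 39 = -105*(-30*8)**2 - 39 = -105*(-240)**2 - 39 = -105*57600 - 39 = -6048000 - 39 = -6048039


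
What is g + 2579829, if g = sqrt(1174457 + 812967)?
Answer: 2579829 + 4*sqrt(124214) ≈ 2.5812e+6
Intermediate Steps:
g = 4*sqrt(124214) (g = sqrt(1987424) = 4*sqrt(124214) ≈ 1409.8)
g + 2579829 = 4*sqrt(124214) + 2579829 = 2579829 + 4*sqrt(124214)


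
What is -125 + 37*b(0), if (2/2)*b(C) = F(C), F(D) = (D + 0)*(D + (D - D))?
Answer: -125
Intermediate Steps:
F(D) = D² (F(D) = D*(D + 0) = D*D = D²)
b(C) = C²
-125 + 37*b(0) = -125 + 37*0² = -125 + 37*0 = -125 + 0 = -125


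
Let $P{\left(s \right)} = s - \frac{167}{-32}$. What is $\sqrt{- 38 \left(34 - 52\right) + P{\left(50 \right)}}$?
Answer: $\frac{\sqrt{47310}}{8} \approx 27.189$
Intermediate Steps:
$P{\left(s \right)} = \frac{167}{32} + s$ ($P{\left(s \right)} = s - - \frac{167}{32} = s + \frac{167}{32} = \frac{167}{32} + s$)
$\sqrt{- 38 \left(34 - 52\right) + P{\left(50 \right)}} = \sqrt{- 38 \left(34 - 52\right) + \left(\frac{167}{32} + 50\right)} = \sqrt{\left(-38\right) \left(-18\right) + \frac{1767}{32}} = \sqrt{684 + \frac{1767}{32}} = \sqrt{\frac{23655}{32}} = \frac{\sqrt{47310}}{8}$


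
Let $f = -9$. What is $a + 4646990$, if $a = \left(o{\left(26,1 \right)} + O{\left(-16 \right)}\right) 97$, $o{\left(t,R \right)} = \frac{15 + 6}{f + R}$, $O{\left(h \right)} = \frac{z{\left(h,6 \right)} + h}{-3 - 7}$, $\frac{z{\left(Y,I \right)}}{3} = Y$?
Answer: $\frac{185894247}{40} \approx 4.6474 \cdot 10^{6}$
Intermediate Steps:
$z{\left(Y,I \right)} = 3 Y$
$O{\left(h \right)} = - \frac{2 h}{5}$ ($O{\left(h \right)} = \frac{3 h + h}{-3 - 7} = \frac{4 h}{-10} = 4 h \left(- \frac{1}{10}\right) = - \frac{2 h}{5}$)
$o{\left(t,R \right)} = \frac{21}{-9 + R}$ ($o{\left(t,R \right)} = \frac{15 + 6}{-9 + R} = \frac{21}{-9 + R}$)
$a = \frac{14647}{40}$ ($a = \left(\frac{21}{-9 + 1} - - \frac{32}{5}\right) 97 = \left(\frac{21}{-8} + \frac{32}{5}\right) 97 = \left(21 \left(- \frac{1}{8}\right) + \frac{32}{5}\right) 97 = \left(- \frac{21}{8} + \frac{32}{5}\right) 97 = \frac{151}{40} \cdot 97 = \frac{14647}{40} \approx 366.17$)
$a + 4646990 = \frac{14647}{40} + 4646990 = \frac{185894247}{40}$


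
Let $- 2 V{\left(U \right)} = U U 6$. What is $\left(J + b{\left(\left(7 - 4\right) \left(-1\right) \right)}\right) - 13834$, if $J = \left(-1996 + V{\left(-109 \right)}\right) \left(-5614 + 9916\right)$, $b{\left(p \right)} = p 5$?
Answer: $-161936827$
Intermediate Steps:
$V{\left(U \right)} = - 3 U^{2}$ ($V{\left(U \right)} = - \frac{U U 6}{2} = - \frac{U^{2} \cdot 6}{2} = - \frac{6 U^{2}}{2} = - 3 U^{2}$)
$b{\left(p \right)} = 5 p$
$J = -161922978$ ($J = \left(-1996 - 3 \left(-109\right)^{2}\right) \left(-5614 + 9916\right) = \left(-1996 - 35643\right) 4302 = \left(-37639\right) 4302 = -161922978$)
$\left(J + b{\left(\left(7 - 4\right) \left(-1\right) \right)}\right) - 13834 = \left(-161922978 + 5 \left(7 - 4\right) \left(-1\right)\right) - 13834 = \left(-161922978 + 5 \cdot 3 \left(-1\right)\right) - 13834 = \left(-161922978 + 5 \left(-3\right)\right) - 13834 = \left(-161922978 - 15\right) - 13834 = -161922993 - 13834 = -161936827$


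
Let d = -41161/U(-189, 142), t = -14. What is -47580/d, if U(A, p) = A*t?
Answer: 125896680/41161 ≈ 3058.6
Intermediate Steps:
U(A, p) = -14*A (U(A, p) = A*(-14) = -14*A)
d = -41161/2646 (d = -41161/((-14*(-189))) = -41161/2646 ≈ -15.556)
-47580/d = -47580/(-41161/2646) = -47580*(-2646/41161) = 125896680/41161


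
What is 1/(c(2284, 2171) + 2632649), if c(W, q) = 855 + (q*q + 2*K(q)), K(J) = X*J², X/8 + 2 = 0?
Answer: -1/143476967 ≈ -6.9698e-9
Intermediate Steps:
X = -16 (X = -16 + 8*0 = -16 + 0 = -16)
K(J) = -16*J²
c(W, q) = 855 - 31*q² (c(W, q) = 855 + (q*q + 2*(-16*q²)) = 855 + (q² - 32*q²) = 855 - 31*q²)
1/(c(2284, 2171) + 2632649) = 1/((855 - 31*2171²) + 2632649) = 1/((855 - 31*4713241) + 2632649) = 1/((855 - 146110471) + 2632649) = 1/(-146109616 + 2632649) = 1/(-143476967) = -1/143476967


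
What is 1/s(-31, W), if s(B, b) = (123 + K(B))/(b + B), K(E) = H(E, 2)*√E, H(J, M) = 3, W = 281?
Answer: 5125/2568 - 125*I*√31/2568 ≈ 1.9957 - 0.27102*I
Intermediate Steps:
K(E) = 3*√E
s(B, b) = (123 + 3*√B)/(B + b) (s(B, b) = (123 + 3*√B)/(b + B) = (123 + 3*√B)/(B + b))
1/s(-31, W) = 1/(3*(41 + √(-31))/(-31 + 281)) = 1/(3*(41 + I*√31)/250) = 1/(3*(1/250)*(41 + I*√31)) = 1/(123/250 + 3*I*√31/250)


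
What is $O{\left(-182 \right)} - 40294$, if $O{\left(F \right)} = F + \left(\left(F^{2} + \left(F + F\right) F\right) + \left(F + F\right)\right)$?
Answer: $58532$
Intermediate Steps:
$O{\left(F \right)} = 3 F + 3 F^{2}$ ($O{\left(F \right)} = F + \left(\left(F^{2} + 2 F F\right) + 2 F\right) = F + \left(\left(F^{2} + 2 F^{2}\right) + 2 F\right) = F + \left(3 F^{2} + 2 F\right) = F + \left(2 F + 3 F^{2}\right) = 3 F + 3 F^{2}$)
$O{\left(-182 \right)} - 40294 = 3 \left(-182\right) \left(1 - 182\right) - 40294 = 3 \left(-182\right) \left(-181\right) - 40294 = 98826 - 40294 = 58532$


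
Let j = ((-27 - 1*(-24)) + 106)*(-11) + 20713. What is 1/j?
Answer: 1/19580 ≈ 5.1073e-5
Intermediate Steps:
j = 19580 (j = ((-27 + 24) + 106)*(-11) + 20713 = (-3 + 106)*(-11) + 20713 = 103*(-11) + 20713 = -1133 + 20713 = 19580)
1/j = 1/19580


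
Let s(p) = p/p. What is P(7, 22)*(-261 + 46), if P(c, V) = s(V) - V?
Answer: 4515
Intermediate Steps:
s(p) = 1
P(c, V) = 1 - V
P(7, 22)*(-261 + 46) = (1 - 1*22)*(-261 + 46) = (1 - 22)*(-215) = -21*(-215) = 4515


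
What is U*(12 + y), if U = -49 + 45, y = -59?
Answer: 188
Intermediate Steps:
U = -4
U*(12 + y) = -4*(12 - 59) = -4*(-47) = 188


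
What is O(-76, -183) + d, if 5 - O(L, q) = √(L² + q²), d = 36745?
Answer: 36750 - √39265 ≈ 36552.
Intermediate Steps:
O(L, q) = 5 - √(L² + q²)
O(-76, -183) + d = (5 - √((-76)² + (-183)²)) + 36745 = (5 - √(5776 + 33489)) + 36745 = (5 - √39265) + 36745 = 36750 - √39265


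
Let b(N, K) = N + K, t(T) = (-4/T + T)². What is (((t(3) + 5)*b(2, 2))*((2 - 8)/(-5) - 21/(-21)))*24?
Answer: 4928/3 ≈ 1642.7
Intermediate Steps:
t(T) = (T - 4/T)²
b(N, K) = K + N
(((t(3) + 5)*b(2, 2))*((2 - 8)/(-5) - 21/(-21)))*24 = ((((-4 + 3²)²/3² + 5)*(2 + 2))*((2 - 8)/(-5) - 21/(-21)))*24 = ((((-4 + 9)²/9 + 5)*4)*(-6*(-⅕) - 21*(-1/21)))*24 = ((((⅑)*5² + 5)*4)*(6/5 + 1))*24 = ((((⅑)*25 + 5)*4)*(11/5))*24 = (((25/9 + 5)*4)*(11/5))*24 = (((70/9)*4)*(11/5))*24 = ((280/9)*(11/5))*24 = (616/9)*24 = 4928/3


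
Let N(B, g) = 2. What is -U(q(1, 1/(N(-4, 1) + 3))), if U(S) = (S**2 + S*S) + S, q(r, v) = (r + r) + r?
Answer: -21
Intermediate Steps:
q(r, v) = 3*r (q(r, v) = 2*r + r = 3*r)
U(S) = S + 2*S**2 (U(S) = (S**2 + S**2) + S = 2*S**2 + S = S + 2*S**2)
-U(q(1, 1/(N(-4, 1) + 3))) = -3*1*(1 + 2*(3*1)) = -3*(1 + 2*3) = -3*(1 + 6) = -3*7 = -1*21 = -21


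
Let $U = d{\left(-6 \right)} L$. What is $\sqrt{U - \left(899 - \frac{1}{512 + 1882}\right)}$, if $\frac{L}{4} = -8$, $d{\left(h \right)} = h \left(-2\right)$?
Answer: $\frac{i \sqrt{817019266}}{798} \approx 35.819 i$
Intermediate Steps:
$d{\left(h \right)} = - 2 h$
$L = -32$ ($L = 4 \left(-8\right) = -32$)
$U = -384$ ($U = \left(-2\right) \left(-6\right) \left(-32\right) = 12 \left(-32\right) = -384$)
$\sqrt{U - \left(899 - \frac{1}{512 + 1882}\right)} = \sqrt{-384 - \left(899 - \frac{1}{512 + 1882}\right)} = \sqrt{-384 - \left(899 - \frac{1}{2394}\right)} = \sqrt{-384 + \left(-899 + \frac{1}{2394}\right)} = \sqrt{-384 - \frac{2152205}{2394}} = \sqrt{- \frac{3071501}{2394}} = \frac{i \sqrt{817019266}}{798}$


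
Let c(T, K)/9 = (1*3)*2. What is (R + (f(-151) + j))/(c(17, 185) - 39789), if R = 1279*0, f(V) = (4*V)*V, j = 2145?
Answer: -93349/39735 ≈ -2.3493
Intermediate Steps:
f(V) = 4*V**2
c(T, K) = 54 (c(T, K) = 9*((1*3)*2) = 9*(3*2) = 9*6 = 54)
R = 0
(R + (f(-151) + j))/(c(17, 185) - 39789) = (0 + (4*(-151)**2 + 2145))/(54 - 39789) = (0 + (4*22801 + 2145))/(-39735) = (0 + (91204 + 2145))*(-1/39735) = (0 + 93349)*(-1/39735) = 93349*(-1/39735) = -93349/39735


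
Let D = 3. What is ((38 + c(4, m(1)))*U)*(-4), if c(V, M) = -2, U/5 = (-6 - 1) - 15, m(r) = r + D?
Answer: 15840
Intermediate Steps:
m(r) = 3 + r (m(r) = r + 3 = 3 + r)
U = -110 (U = 5*((-6 - 1) - 15) = 5*(-7 - 15) = 5*(-22) = -110)
((38 + c(4, m(1)))*U)*(-4) = ((38 - 2)*(-110))*(-4) = (36*(-110))*(-4) = -3960*(-4) = 15840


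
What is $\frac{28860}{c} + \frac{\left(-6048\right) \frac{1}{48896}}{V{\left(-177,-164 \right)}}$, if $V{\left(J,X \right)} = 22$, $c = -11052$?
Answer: $- \frac{81020549}{30960336} \approx -2.6169$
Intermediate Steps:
$\frac{28860}{c} + \frac{\left(-6048\right) \frac{1}{48896}}{V{\left(-177,-164 \right)}} = \frac{28860}{-11052} + \frac{\left(-6048\right) \frac{1}{48896}}{22} = 28860 \left(- \frac{1}{11052}\right) + \left(-6048\right) \frac{1}{48896} \cdot \frac{1}{22} = - \frac{2405}{921} - \frac{189}{33616} = - \frac{81020549}{30960336}$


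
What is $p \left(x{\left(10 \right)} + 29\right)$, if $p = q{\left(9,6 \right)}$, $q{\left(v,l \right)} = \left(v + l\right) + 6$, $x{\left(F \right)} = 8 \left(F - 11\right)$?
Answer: $441$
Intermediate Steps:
$x{\left(F \right)} = -88 + 8 F$ ($x{\left(F \right)} = 8 \left(-11 + F\right) = -88 + 8 F$)
$q{\left(v,l \right)} = 6 + l + v$ ($q{\left(v,l \right)} = \left(l + v\right) + 6 = 6 + l + v$)
$p = 21$ ($p = 6 + 6 + 9 = 21$)
$p \left(x{\left(10 \right)} + 29\right) = 21 \left(\left(-88 + 8 \cdot 10\right) + 29\right) = 21 \left(\left(-88 + 80\right) + 29\right) = 21 \left(-8 + 29\right) = 21 \cdot 21 = 441$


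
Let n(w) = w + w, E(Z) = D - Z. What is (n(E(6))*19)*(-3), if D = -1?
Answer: 798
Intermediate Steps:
E(Z) = -1 - Z
n(w) = 2*w
(n(E(6))*19)*(-3) = ((2*(-1 - 1*6))*19)*(-3) = ((2*(-1 - 6))*19)*(-3) = ((2*(-7))*19)*(-3) = -14*19*(-3) = -266*(-3) = 798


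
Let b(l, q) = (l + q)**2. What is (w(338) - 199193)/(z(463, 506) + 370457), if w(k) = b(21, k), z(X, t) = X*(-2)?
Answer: -70312/369531 ≈ -0.19027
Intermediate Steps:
z(X, t) = -2*X
w(k) = (21 + k)**2
(w(338) - 199193)/(z(463, 506) + 370457) = ((21 + 338)**2 - 199193)/(-2*463 + 370457) = (359**2 - 199193)/(-926 + 370457) = (128881 - 199193)/369531 = -70312*1/369531 = -70312/369531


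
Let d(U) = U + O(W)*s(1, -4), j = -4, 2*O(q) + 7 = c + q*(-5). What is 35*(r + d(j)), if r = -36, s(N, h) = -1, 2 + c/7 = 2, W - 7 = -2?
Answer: -840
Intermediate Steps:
W = 5 (W = 7 - 2 = 5)
c = 0 (c = -14 + 7*2 = -14 + 14 = 0)
O(q) = -7/2 - 5*q/2 (O(q) = -7/2 + (0 + q*(-5))/2 = -7/2 + (0 - 5*q)/2 = -7/2 + (-5*q)/2 = -7/2 - 5*q/2)
d(U) = 16 + U (d(U) = U + (-7/2 - 5/2*5)*(-1) = U + (-7/2 - 25/2)*(-1) = U - 16*(-1) = U + 16 = 16 + U)
35*(r + d(j)) = 35*(-36 + (16 - 4)) = 35*(-36 + 12) = 35*(-24) = -840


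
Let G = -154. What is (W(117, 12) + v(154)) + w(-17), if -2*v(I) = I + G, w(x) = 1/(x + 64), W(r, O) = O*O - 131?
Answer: 612/47 ≈ 13.021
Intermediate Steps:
W(r, O) = -131 + O**2 (W(r, O) = O**2 - 131 = -131 + O**2)
w(x) = 1/(64 + x)
v(I) = 77 - I/2 (v(I) = -(I - 154)/2 = -(-154 + I)/2 = 77 - I/2)
(W(117, 12) + v(154)) + w(-17) = ((-131 + 12**2) + (77 - 1/2*154)) + 1/(64 - 17) = ((-131 + 144) + (77 - 77)) + 1/47 = (13 + 0) + 1/47 = 13 + 1/47 = 612/47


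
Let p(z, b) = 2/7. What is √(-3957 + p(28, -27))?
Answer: I*√193879/7 ≈ 62.902*I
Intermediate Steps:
p(z, b) = 2/7 (p(z, b) = 2*(⅐) = 2/7)
√(-3957 + p(28, -27)) = √(-3957 + 2/7) = √(-27697/7) = I*√193879/7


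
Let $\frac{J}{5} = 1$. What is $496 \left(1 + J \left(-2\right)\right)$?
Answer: $-4464$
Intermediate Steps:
$J = 5$ ($J = 5 \cdot 1 = 5$)
$496 \left(1 + J \left(-2\right)\right) = 496 \left(1 + 5 \left(-2\right)\right) = 496 \left(1 - 10\right) = 496 \left(-9\right) = -4464$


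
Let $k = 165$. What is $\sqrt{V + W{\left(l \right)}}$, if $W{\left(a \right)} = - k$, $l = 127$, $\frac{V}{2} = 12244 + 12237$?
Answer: $\sqrt{48797} \approx 220.9$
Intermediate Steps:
$V = 48962$ ($V = 2 \left(12244 + 12237\right) = 2 \cdot 24481 = 48962$)
$W{\left(a \right)} = -165$ ($W{\left(a \right)} = \left(-1\right) 165 = -165$)
$\sqrt{V + W{\left(l \right)}} = \sqrt{48962 - 165} = \sqrt{48797}$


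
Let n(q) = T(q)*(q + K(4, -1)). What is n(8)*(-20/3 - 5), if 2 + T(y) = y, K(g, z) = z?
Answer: -490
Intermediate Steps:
T(y) = -2 + y
n(q) = (-1 + q)*(-2 + q) (n(q) = (-2 + q)*(q - 1) = (-2 + q)*(-1 + q) = (-1 + q)*(-2 + q))
n(8)*(-20/3 - 5) = ((-1 + 8)*(-2 + 8))*(-20/3 - 5) = (7*6)*(-20*⅓ - 5) = 42*(-20/3 - 5) = 42*(-35/3) = -490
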